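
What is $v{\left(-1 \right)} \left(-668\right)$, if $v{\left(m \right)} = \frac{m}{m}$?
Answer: $-668$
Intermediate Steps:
$v{\left(m \right)} = 1$
$v{\left(-1 \right)} \left(-668\right) = 1 \left(-668\right) = -668$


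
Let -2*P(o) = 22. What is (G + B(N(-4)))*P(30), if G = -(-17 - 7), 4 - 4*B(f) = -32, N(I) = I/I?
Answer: -363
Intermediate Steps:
N(I) = 1
B(f) = 9 (B(f) = 1 - 1/4*(-32) = 1 + 8 = 9)
P(o) = -11 (P(o) = -1/2*22 = -11)
G = 24 (G = -1*(-24) = 24)
(G + B(N(-4)))*P(30) = (24 + 9)*(-11) = 33*(-11) = -363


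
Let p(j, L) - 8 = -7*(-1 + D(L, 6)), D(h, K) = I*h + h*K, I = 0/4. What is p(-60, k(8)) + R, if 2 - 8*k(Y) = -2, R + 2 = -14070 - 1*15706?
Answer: -29784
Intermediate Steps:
R = -29778 (R = -2 + (-14070 - 1*15706) = -2 + (-14070 - 15706) = -2 - 29776 = -29778)
I = 0 (I = 0*(¼) = 0)
k(Y) = ½ (k(Y) = ¼ - ⅛*(-2) = ¼ + ¼ = ½)
D(h, K) = K*h (D(h, K) = 0*h + h*K = 0 + K*h = K*h)
p(j, L) = 15 - 42*L (p(j, L) = 8 - 7*(-1 + 6*L) = 8 + (7 - 42*L) = 15 - 42*L)
p(-60, k(8)) + R = (15 - 42*½) - 29778 = (15 - 21) - 29778 = -6 - 29778 = -29784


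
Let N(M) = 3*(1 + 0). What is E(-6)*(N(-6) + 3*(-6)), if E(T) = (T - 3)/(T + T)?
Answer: -45/4 ≈ -11.250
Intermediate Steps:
N(M) = 3 (N(M) = 3*1 = 3)
E(T) = (-3 + T)/(2*T) (E(T) = (-3 + T)/((2*T)) = (-3 + T)*(1/(2*T)) = (-3 + T)/(2*T))
E(-6)*(N(-6) + 3*(-6)) = ((1/2)*(-3 - 6)/(-6))*(3 + 3*(-6)) = ((1/2)*(-1/6)*(-9))*(3 - 18) = (3/4)*(-15) = -45/4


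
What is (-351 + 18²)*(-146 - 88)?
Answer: 6318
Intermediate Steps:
(-351 + 18²)*(-146 - 88) = (-351 + 324)*(-234) = -27*(-234) = 6318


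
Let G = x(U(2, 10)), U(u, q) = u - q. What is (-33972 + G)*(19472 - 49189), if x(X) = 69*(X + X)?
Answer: 1042353492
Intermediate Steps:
x(X) = 138*X (x(X) = 69*(2*X) = 138*X)
G = -1104 (G = 138*(2 - 1*10) = 138*(2 - 10) = 138*(-8) = -1104)
(-33972 + G)*(19472 - 49189) = (-33972 - 1104)*(19472 - 49189) = -35076*(-29717) = 1042353492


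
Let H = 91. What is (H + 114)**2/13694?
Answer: 1025/334 ≈ 3.0689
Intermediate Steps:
(H + 114)**2/13694 = (91 + 114)**2/13694 = 205**2*(1/13694) = 42025*(1/13694) = 1025/334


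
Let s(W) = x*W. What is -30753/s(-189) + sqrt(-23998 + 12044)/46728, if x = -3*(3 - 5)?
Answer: 1139/42 + I*sqrt(11954)/46728 ≈ 27.119 + 0.0023398*I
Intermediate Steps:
x = 6 (x = -3*(-2) = 6)
s(W) = 6*W
-30753/s(-189) + sqrt(-23998 + 12044)/46728 = -30753/(6*(-189)) + sqrt(-23998 + 12044)/46728 = -30753/(-1134) + sqrt(-11954)*(1/46728) = -30753*(-1/1134) + (I*sqrt(11954))*(1/46728) = 1139/42 + I*sqrt(11954)/46728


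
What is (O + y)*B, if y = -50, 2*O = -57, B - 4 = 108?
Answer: -8792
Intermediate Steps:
B = 112 (B = 4 + 108 = 112)
O = -57/2 (O = (1/2)*(-57) = -57/2 ≈ -28.500)
(O + y)*B = (-57/2 - 50)*112 = -157/2*112 = -8792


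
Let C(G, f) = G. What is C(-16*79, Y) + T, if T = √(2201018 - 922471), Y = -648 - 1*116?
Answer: -1264 + √1278547 ≈ -133.27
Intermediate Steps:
Y = -764 (Y = -648 - 116 = -764)
T = √1278547 ≈ 1130.7
C(-16*79, Y) + T = -16*79 + √1278547 = -1264 + √1278547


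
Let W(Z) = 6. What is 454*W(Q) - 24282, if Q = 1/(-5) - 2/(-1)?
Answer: -21558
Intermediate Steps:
Q = 9/5 (Q = 1*(-⅕) - 2*(-1) = -⅕ + 2 = 9/5 ≈ 1.8000)
454*W(Q) - 24282 = 454*6 - 24282 = 2724 - 24282 = -21558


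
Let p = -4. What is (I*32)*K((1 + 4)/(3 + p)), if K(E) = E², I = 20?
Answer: 16000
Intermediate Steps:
(I*32)*K((1 + 4)/(3 + p)) = (20*32)*((1 + 4)/(3 - 4))² = 640*(5/(-1))² = 640*(5*(-1))² = 640*(-5)² = 640*25 = 16000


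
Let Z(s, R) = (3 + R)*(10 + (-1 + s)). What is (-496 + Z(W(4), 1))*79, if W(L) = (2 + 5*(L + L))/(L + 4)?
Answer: -34681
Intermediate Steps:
W(L) = (2 + 10*L)/(4 + L) (W(L) = (2 + 5*(2*L))/(4 + L) = (2 + 10*L)/(4 + L))
Z(s, R) = (3 + R)*(9 + s)
(-496 + Z(W(4), 1))*79 = (-496 + (27 + 3*(2*(1 + 5*4)/(4 + 4)) + 9*1 + 1*(2*(1 + 5*4)/(4 + 4))))*79 = (-496 + (27 + 3*(2*(1 + 20)/8) + 9 + 1*(2*(1 + 20)/8)))*79 = (-496 + (27 + 3*(2*(⅛)*21) + 9 + 1*(2*(⅛)*21)))*79 = (-496 + (27 + 3*(21/4) + 9 + 1*(21/4)))*79 = (-496 + (27 + 63/4 + 9 + 21/4))*79 = (-496 + 57)*79 = -439*79 = -34681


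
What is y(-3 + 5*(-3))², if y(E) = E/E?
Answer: 1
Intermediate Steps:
y(E) = 1
y(-3 + 5*(-3))² = 1² = 1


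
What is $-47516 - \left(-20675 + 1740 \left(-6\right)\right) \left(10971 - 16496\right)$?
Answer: $-171957891$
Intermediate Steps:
$-47516 - \left(-20675 + 1740 \left(-6\right)\right) \left(10971 - 16496\right) = -47516 - \left(-20675 - 10440\right) \left(-5525\right) = -47516 - \left(-31115\right) \left(-5525\right) = -47516 - 171910375 = -171957891$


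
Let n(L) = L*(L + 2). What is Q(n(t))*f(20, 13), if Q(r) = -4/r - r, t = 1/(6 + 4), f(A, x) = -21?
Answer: 40441/100 ≈ 404.41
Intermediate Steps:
t = 1/10 ≈ 0.10000
n(L) = L*(2 + L)
Q(r) = -r - 4/r
Q(n(t))*f(20, 13) = (-(2 + 1/10)/10 - 4*10/(2 + 1/10))*(-21) = (-21/(10*10) - 4/((1/10)*(21/10)))*(-21) = (-1*21/100 - 4/21/100)*(-21) = (-21/100 - 4*100/21)*(-21) = (-21/100 - 400/21)*(-21) = -40441/2100*(-21) = 40441/100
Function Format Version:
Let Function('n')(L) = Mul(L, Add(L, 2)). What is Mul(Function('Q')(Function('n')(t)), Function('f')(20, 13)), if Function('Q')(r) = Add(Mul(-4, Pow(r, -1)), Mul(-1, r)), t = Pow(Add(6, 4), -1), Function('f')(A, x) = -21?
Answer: Rational(40441, 100) ≈ 404.41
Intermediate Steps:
t = Rational(1, 10) (t = Pow(10, -1) = Rational(1, 10) ≈ 0.10000)
Function('n')(L) = Mul(L, Add(2, L))
Function('Q')(r) = Add(Mul(-1, r), Mul(-4, Pow(r, -1)))
Mul(Function('Q')(Function('n')(t)), Function('f')(20, 13)) = Mul(Add(Mul(-1, Mul(Rational(1, 10), Add(2, Rational(1, 10)))), Mul(-4, Pow(Mul(Rational(1, 10), Add(2, Rational(1, 10))), -1))), -21) = Mul(Add(Mul(-1, Mul(Rational(1, 10), Rational(21, 10))), Mul(-4, Pow(Mul(Rational(1, 10), Rational(21, 10)), -1))), -21) = Mul(Add(Mul(-1, Rational(21, 100)), Mul(-4, Pow(Rational(21, 100), -1))), -21) = Mul(Add(Rational(-21, 100), Mul(-4, Rational(100, 21))), -21) = Mul(Add(Rational(-21, 100), Rational(-400, 21)), -21) = Mul(Rational(-40441, 2100), -21) = Rational(40441, 100)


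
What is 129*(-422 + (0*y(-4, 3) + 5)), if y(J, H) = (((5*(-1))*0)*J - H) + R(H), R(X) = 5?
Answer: -53793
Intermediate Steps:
y(J, H) = 5 - H (y(J, H) = (((5*(-1))*0)*J - H) + 5 = ((-5*0)*J - H) + 5 = (0*J - H) + 5 = (0 - H) + 5 = -H + 5 = 5 - H)
129*(-422 + (0*y(-4, 3) + 5)) = 129*(-422 + (0*(5 - 1*3) + 5)) = 129*(-422 + (0*(5 - 3) + 5)) = 129*(-422 + (0*2 + 5)) = 129*(-422 + (0 + 5)) = 129*(-422 + 5) = 129*(-417) = -53793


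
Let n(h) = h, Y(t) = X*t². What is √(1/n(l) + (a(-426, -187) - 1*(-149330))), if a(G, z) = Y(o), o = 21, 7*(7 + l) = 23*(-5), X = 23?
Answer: √1072296165/82 ≈ 399.34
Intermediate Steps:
l = -164/7 (l = -7 + (23*(-5))/7 = -7 + (⅐)*(-115) = -7 - 115/7 = -164/7 ≈ -23.429)
Y(t) = 23*t²
a(G, z) = 10143 (a(G, z) = 23*21² = 23*441 = 10143)
√(1/n(l) + (a(-426, -187) - 1*(-149330))) = √(1/(-164/7) + (10143 - 1*(-149330))) = √(-7/164 + (10143 + 149330)) = √(-7/164 + 159473) = √(26153565/164) = √1072296165/82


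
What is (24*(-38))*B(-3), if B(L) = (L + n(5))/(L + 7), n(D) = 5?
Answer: -456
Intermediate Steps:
B(L) = (5 + L)/(7 + L) (B(L) = (L + 5)/(L + 7) = (5 + L)/(7 + L))
(24*(-38))*B(-3) = (24*(-38))*((5 - 3)/(7 - 3)) = -912*2/4 = -228*2 = -912*½ = -456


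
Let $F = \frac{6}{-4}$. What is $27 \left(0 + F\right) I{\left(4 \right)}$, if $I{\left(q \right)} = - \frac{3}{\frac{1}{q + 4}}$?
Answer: $972$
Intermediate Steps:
$I{\left(q \right)} = -12 - 3 q$ ($I{\left(q \right)} = - \frac{3}{\frac{1}{4 + q}} = - 3 \left(4 + q\right) = -12 - 3 q$)
$F = - \frac{3}{2}$ ($F = 6 \left(- \frac{1}{4}\right) = - \frac{3}{2} \approx -1.5$)
$27 \left(0 + F\right) I{\left(4 \right)} = 27 \left(0 - \frac{3}{2}\right) \left(-12 - 12\right) = 27 \left(- \frac{3 \left(-12 - 12\right)}{2}\right) = 27 \left(\left(- \frac{3}{2}\right) \left(-24\right)\right) = 27 \cdot 36 = 972$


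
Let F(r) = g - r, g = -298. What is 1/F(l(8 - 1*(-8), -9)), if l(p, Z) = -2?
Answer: -1/296 ≈ -0.0033784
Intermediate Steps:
F(r) = -298 - r
1/F(l(8 - 1*(-8), -9)) = 1/(-298 - 1*(-2)) = 1/(-298 + 2) = 1/(-296) = -1/296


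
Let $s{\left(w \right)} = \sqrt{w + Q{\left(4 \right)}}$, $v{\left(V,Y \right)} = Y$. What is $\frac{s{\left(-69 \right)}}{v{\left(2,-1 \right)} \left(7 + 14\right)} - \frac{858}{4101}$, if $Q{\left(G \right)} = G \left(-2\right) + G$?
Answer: $- \frac{286}{1367} - \frac{i \sqrt{73}}{21} \approx -0.20922 - 0.40686 i$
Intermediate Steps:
$Q{\left(G \right)} = - G$ ($Q{\left(G \right)} = - 2 G + G = - G$)
$s{\left(w \right)} = \sqrt{-4 + w}$ ($s{\left(w \right)} = \sqrt{w - 4} = \sqrt{-4 + w}$)
$\frac{s{\left(-69 \right)}}{v{\left(2,-1 \right)} \left(7 + 14\right)} - \frac{858}{4101} = \frac{\sqrt{-4 - 69}}{\left(-1\right) \left(7 + 14\right)} - \frac{858}{4101} = \frac{\sqrt{-73}}{\left(-1\right) 21} - \frac{286}{1367} = \frac{i \sqrt{73}}{-21} - \frac{286}{1367} = i \sqrt{73} \left(- \frac{1}{21}\right) - \frac{286}{1367} = - \frac{i \sqrt{73}}{21} - \frac{286}{1367} = - \frac{286}{1367} - \frac{i \sqrt{73}}{21}$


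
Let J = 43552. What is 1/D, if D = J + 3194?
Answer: 1/46746 ≈ 2.1392e-5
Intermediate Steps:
D = 46746 (D = 43552 + 3194 = 46746)
1/D = 1/46746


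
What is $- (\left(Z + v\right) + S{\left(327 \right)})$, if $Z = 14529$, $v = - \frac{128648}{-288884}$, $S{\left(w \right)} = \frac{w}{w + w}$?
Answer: $- \frac{2098734363}{144442} \approx -14530.0$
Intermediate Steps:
$S{\left(w \right)} = \frac{1}{2}$ ($S{\left(w \right)} = \frac{w}{2 w} = w \frac{1}{2 w} = \frac{1}{2}$)
$v = \frac{32162}{72221}$ ($v = \left(-128648\right) \left(- \frac{1}{288884}\right) = \frac{32162}{72221} \approx 0.44533$)
$- (\left(Z + v\right) + S{\left(327 \right)}) = - (\left(14529 + \frac{32162}{72221}\right) + \frac{1}{2}) = - (\frac{1049331071}{72221} + \frac{1}{2}) = \left(-1\right) \frac{2098734363}{144442} = - \frac{2098734363}{144442}$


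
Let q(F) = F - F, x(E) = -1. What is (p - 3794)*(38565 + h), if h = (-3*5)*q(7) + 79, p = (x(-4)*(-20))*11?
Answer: -138113656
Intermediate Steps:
q(F) = 0
p = 220 (p = -1*(-20)*11 = 20*11 = 220)
h = 79 (h = -3*5*0 + 79 = -15*0 + 79 = 0 + 79 = 79)
(p - 3794)*(38565 + h) = (220 - 3794)*(38565 + 79) = -3574*38644 = -138113656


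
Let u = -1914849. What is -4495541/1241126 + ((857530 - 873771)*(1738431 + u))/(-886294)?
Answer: -1780032233335021/550001263522 ≈ -3236.4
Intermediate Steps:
-4495541/1241126 + ((857530 - 873771)*(1738431 + u))/(-886294) = -4495541/1241126 + ((857530 - 873771)*(1738431 - 1914849))/(-886294) = -4495541*1/1241126 - 16241*(-176418)*(-1/886294) = -4495541/1241126 + 2865204738*(-1/886294) = -4495541/1241126 - 1432602369/443147 = -1780032233335021/550001263522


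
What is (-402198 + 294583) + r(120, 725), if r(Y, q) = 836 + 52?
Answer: -106727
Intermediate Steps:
r(Y, q) = 888
(-402198 + 294583) + r(120, 725) = (-402198 + 294583) + 888 = -107615 + 888 = -106727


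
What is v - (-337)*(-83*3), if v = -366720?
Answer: -450633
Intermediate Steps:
v - (-337)*(-83*3) = -366720 - (-337)*(-83*3) = -366720 - (-337)*(-249) = -366720 - 1*83913 = -366720 - 83913 = -450633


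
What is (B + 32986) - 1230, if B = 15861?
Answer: 47617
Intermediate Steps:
(B + 32986) - 1230 = (15861 + 32986) - 1230 = 48847 - 1230 = 47617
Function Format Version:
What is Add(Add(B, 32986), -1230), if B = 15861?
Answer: 47617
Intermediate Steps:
Add(Add(B, 32986), -1230) = Add(Add(15861, 32986), -1230) = Add(48847, -1230) = 47617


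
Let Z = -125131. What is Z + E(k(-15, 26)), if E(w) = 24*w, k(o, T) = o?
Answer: -125491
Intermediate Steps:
Z + E(k(-15, 26)) = -125131 + 24*(-15) = -125131 - 360 = -125491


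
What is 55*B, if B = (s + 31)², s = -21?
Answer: 5500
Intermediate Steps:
B = 100 (B = (-21 + 31)² = 10² = 100)
55*B = 55*100 = 5500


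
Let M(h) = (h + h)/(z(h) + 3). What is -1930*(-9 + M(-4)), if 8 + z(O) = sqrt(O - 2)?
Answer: 461270/31 - 15440*I*sqrt(6)/31 ≈ 14880.0 - 1220.0*I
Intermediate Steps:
z(O) = -8 + sqrt(-2 + O) (z(O) = -8 + sqrt(O - 2) = -8 + sqrt(-2 + O))
M(h) = 2*h/(-5 + sqrt(-2 + h)) (M(h) = (h + h)/((-8 + sqrt(-2 + h)) + 3) = (2*h)/(-5 + sqrt(-2 + h)) = 2*h/(-5 + sqrt(-2 + h)))
-1930*(-9 + M(-4)) = -1930*(-9 + 2*(-4)/(-5 + sqrt(-2 - 4))) = -1930*(-9 + 2*(-4)/(-5 + sqrt(-6))) = -1930*(-9 + 2*(-4)/(-5 + I*sqrt(6))) = -1930*(-9 - 8/(-5 + I*sqrt(6))) = 17370 + 15440/(-5 + I*sqrt(6))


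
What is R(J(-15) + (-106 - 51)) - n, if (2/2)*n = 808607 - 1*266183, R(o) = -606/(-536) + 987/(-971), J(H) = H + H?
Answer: -141153882975/260228 ≈ -5.4242e+5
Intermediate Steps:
J(H) = 2*H
R(o) = 29697/260228 (R(o) = -606*(-1/536) + 987*(-1/971) = 303/268 - 987/971 = 29697/260228)
n = 542424 (n = 808607 - 1*266183 = 808607 - 266183 = 542424)
R(J(-15) + (-106 - 51)) - n = 29697/260228 - 1*542424 = 29697/260228 - 542424 = -141153882975/260228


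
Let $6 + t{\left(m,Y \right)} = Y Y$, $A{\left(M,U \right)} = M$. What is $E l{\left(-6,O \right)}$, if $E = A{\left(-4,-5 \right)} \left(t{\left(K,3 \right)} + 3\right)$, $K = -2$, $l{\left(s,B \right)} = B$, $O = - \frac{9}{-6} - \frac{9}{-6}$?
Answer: $-72$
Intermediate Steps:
$O = 3$ ($O = \left(-9\right) \left(- \frac{1}{6}\right) - - \frac{3}{2} = \frac{3}{2} + \frac{3}{2} = 3$)
$t{\left(m,Y \right)} = -6 + Y^{2}$ ($t{\left(m,Y \right)} = -6 + Y Y = -6 + Y^{2}$)
$E = -24$ ($E = - 4 \left(\left(-6 + 3^{2}\right) + 3\right) = - 4 \left(\left(-6 + 9\right) + 3\right) = - 4 \left(3 + 3\right) = \left(-4\right) 6 = -24$)
$E l{\left(-6,O \right)} = \left(-24\right) 3 = -72$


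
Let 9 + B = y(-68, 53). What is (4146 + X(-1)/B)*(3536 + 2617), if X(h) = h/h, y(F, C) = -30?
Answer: 331632343/13 ≈ 2.5510e+7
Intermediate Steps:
B = -39 (B = -9 - 30 = -39)
X(h) = 1
(4146 + X(-1)/B)*(3536 + 2617) = (4146 + 1/(-39))*(3536 + 2617) = (4146 + 1*(-1/39))*6153 = (4146 - 1/39)*6153 = (161693/39)*6153 = 331632343/13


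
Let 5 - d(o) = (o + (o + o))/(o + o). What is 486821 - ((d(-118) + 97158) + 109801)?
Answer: 559717/2 ≈ 2.7986e+5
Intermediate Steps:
d(o) = 7/2 (d(o) = 5 - (o + (o + o))/(o + o) = 5 - (o + 2*o)/(2*o) = 5 - 3*o*1/(2*o) = 5 - 1*3/2 = 5 - 3/2 = 7/2)
486821 - ((d(-118) + 97158) + 109801) = 486821 - ((7/2 + 97158) + 109801) = 486821 - (194323/2 + 109801) = 486821 - 1*413925/2 = 486821 - 413925/2 = 559717/2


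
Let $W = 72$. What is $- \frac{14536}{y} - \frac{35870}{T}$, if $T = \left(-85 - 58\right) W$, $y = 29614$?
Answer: $\frac{17549837}{5863572} \approx 2.993$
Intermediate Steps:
$T = -10296$ ($T = \left(-85 - 58\right) 72 = \left(-143\right) 72 = -10296$)
$- \frac{14536}{y} - \frac{35870}{T} = - \frac{14536}{29614} - \frac{35870}{-10296} = \left(-14536\right) \frac{1}{29614} - - \frac{17935}{5148} = - \frac{7268}{14807} + \frac{17935}{5148} = \frac{17549837}{5863572}$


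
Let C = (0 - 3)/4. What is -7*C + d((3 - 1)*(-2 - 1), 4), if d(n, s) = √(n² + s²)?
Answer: 21/4 + 2*√13 ≈ 12.461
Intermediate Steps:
C = -¾ (C = -3*¼ = -¾ ≈ -0.75000)
-7*C + d((3 - 1)*(-2 - 1), 4) = -7*(-¾) + √(((3 - 1)*(-2 - 1))² + 4²) = 21/4 + √((2*(-3))² + 16) = 21/4 + √((-6)² + 16) = 21/4 + √(36 + 16) = 21/4 + √52 = 21/4 + 2*√13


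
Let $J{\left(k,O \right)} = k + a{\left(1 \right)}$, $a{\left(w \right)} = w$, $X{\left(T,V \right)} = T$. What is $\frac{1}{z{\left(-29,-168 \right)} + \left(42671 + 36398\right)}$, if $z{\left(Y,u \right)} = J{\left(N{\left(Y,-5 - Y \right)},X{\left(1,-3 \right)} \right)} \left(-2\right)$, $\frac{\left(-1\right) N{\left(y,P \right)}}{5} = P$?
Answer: $\frac{1}{79307} \approx 1.2609 \cdot 10^{-5}$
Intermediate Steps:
$N{\left(y,P \right)} = - 5 P$
$J{\left(k,O \right)} = 1 + k$ ($J{\left(k,O \right)} = k + 1 = 1 + k$)
$z{\left(Y,u \right)} = -52 - 10 Y$ ($z{\left(Y,u \right)} = \left(1 - 5 \left(-5 - Y\right)\right) \left(-2\right) = \left(1 + \left(25 + 5 Y\right)\right) \left(-2\right) = \left(26 + 5 Y\right) \left(-2\right) = -52 - 10 Y$)
$\frac{1}{z{\left(-29,-168 \right)} + \left(42671 + 36398\right)} = \frac{1}{\left(-52 - -290\right) + \left(42671 + 36398\right)} = \frac{1}{\left(-52 + 290\right) + 79069} = \frac{1}{238 + 79069} = \frac{1}{79307}$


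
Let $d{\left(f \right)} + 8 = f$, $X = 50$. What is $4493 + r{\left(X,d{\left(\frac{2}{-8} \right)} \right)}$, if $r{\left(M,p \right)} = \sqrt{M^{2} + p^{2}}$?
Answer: $4493 + \frac{\sqrt{41089}}{4} \approx 4543.7$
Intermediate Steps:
$d{\left(f \right)} = -8 + f$
$4493 + r{\left(X,d{\left(\frac{2}{-8} \right)} \right)} = 4493 + \sqrt{50^{2} + \left(-8 + \frac{2}{-8}\right)^{2}} = 4493 + \sqrt{2500 + \left(-8 + 2 \left(- \frac{1}{8}\right)\right)^{2}} = 4493 + \sqrt{2500 + \left(-8 - \frac{1}{4}\right)^{2}} = 4493 + \sqrt{2500 + \left(- \frac{33}{4}\right)^{2}} = 4493 + \sqrt{2500 + \frac{1089}{16}} = 4493 + \sqrt{\frac{41089}{16}} = 4493 + \frac{\sqrt{41089}}{4}$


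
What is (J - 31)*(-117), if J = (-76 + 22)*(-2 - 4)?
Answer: -34281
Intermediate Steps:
J = 324 (J = -54*(-6) = 324)
(J - 31)*(-117) = (324 - 31)*(-117) = 293*(-117) = -34281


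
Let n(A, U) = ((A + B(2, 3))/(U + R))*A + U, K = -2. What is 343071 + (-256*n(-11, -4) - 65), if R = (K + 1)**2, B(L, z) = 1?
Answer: 1060250/3 ≈ 3.5342e+5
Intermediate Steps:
R = 1 (R = (-2 + 1)**2 = (-1)**2 = 1)
n(A, U) = U + A*(1 + A)/(1 + U) (n(A, U) = ((A + 1)/(U + 1))*A + U = ((1 + A)/(1 + U))*A + U = A*(1 + A)/(1 + U) + U = U + A*(1 + A)/(1 + U))
343071 + (-256*n(-11, -4) - 65) = 343071 + (-256*(-11 - 4 + (-11)**2 + (-4)**2)/(1 - 4) - 65) = 343071 + (-256*(-11 - 4 + 121 + 16)/(-3) - 65) = 343071 + (-(-256)*122/3 - 65) = 343071 + (-256*(-122/3) - 65) = 343071 + (31232/3 - 65) = 343071 + 31037/3 = 1060250/3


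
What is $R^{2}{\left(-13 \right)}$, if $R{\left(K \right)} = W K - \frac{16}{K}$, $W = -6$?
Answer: $\frac{1060900}{169} \approx 6277.5$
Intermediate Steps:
$R{\left(K \right)} = - \frac{16}{K} - 6 K$ ($R{\left(K \right)} = - 6 K - \frac{16}{K} = - \frac{16}{K} - 6 K$)
$R^{2}{\left(-13 \right)} = \left(- \frac{16}{-13} - -78\right)^{2} = \left(\left(-16\right) \left(- \frac{1}{13}\right) + 78\right)^{2} = \left(\frac{16}{13} + 78\right)^{2} = \left(\frac{1030}{13}\right)^{2} = \frac{1060900}{169}$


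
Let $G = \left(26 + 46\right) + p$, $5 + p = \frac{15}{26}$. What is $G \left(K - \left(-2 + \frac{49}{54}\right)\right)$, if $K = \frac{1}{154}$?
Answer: $\frac{573535}{7722} \approx 74.273$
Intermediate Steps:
$p = - \frac{115}{26}$ ($p = -5 + \frac{15}{26} = - \frac{115}{26} \approx -4.4231$)
$K = \frac{1}{154} \approx 0.0064935$
$G = \frac{1757}{26}$ ($G = \left(26 + 46\right) - \frac{115}{26} = 72 - \frac{115}{26} = \frac{1757}{26} \approx 67.577$)
$G \left(K - \left(-2 + \frac{49}{54}\right)\right) = \frac{1757 \left(\frac{1}{154} - \left(-2 + \frac{49}{54}\right)\right)}{26} = \frac{1757 \left(\frac{1}{154} - - \frac{59}{54}\right)}{26} = \frac{1757 \left(\frac{1}{154} + \left(2 - \frac{49}{54}\right)\right)}{26} = \frac{1757 \left(\frac{1}{154} + \frac{59}{54}\right)}{26} = \frac{1757}{26} \cdot \frac{2285}{2079} = \frac{573535}{7722}$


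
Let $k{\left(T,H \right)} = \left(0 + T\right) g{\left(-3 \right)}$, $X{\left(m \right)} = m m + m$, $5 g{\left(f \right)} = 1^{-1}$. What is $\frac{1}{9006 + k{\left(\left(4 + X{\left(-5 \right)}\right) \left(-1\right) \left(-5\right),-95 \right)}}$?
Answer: $\frac{1}{9030} \approx 0.00011074$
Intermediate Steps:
$g{\left(f \right)} = \frac{1}{5}$ ($g{\left(f \right)} = \frac{1}{5 \cdot 1} = \frac{1}{5} \cdot 1 = \frac{1}{5}$)
$X{\left(m \right)} = m + m^{2}$ ($X{\left(m \right)} = m^{2} + m = m + m^{2}$)
$k{\left(T,H \right)} = \frac{T}{5}$ ($k{\left(T,H \right)} = \left(0 + T\right) \frac{1}{5} = T \frac{1}{5} = \frac{T}{5}$)
$\frac{1}{9006 + k{\left(\left(4 + X{\left(-5 \right)}\right) \left(-1\right) \left(-5\right),-95 \right)}} = \frac{1}{9006 + \frac{\left(4 - 5 \left(1 - 5\right)\right) \left(-1\right) \left(-5\right)}{5}} = \frac{1}{9006 + \frac{\left(4 - -20\right) \left(-1\right) \left(-5\right)}{5}} = \frac{1}{9006 + \frac{\left(4 + 20\right) \left(-1\right) \left(-5\right)}{5}} = \frac{1}{9006 + \frac{24 \left(-1\right) \left(-5\right)}{5}} = \frac{1}{9006 + \frac{\left(-24\right) \left(-5\right)}{5}} = \frac{1}{9006 + \frac{1}{5} \cdot 120} = \frac{1}{9006 + 24} = \frac{1}{9030}$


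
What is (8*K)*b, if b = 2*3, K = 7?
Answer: 336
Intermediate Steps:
b = 6
(8*K)*b = (8*7)*6 = 56*6 = 336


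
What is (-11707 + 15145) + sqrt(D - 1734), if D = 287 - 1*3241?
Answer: 3438 + 4*I*sqrt(293) ≈ 3438.0 + 68.469*I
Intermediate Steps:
D = -2954 (D = 287 - 3241 = -2954)
(-11707 + 15145) + sqrt(D - 1734) = (-11707 + 15145) + sqrt(-2954 - 1734) = 3438 + sqrt(-4688) = 3438 + 4*I*sqrt(293)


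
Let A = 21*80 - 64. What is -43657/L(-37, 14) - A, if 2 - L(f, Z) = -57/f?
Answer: -1642781/17 ≈ -96634.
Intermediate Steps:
L(f, Z) = 2 + 57/f (L(f, Z) = 2 - (-57)/f = 2 + 57/f)
A = 1616 (A = 1680 - 64 = 1616)
-43657/L(-37, 14) - A = -43657/(2 + 57/(-37)) - 1*1616 = -43657/(2 + 57*(-1/37)) - 1616 = -43657/(2 - 57/37) - 1616 = -43657/17/37 - 1616 = -43657*37/17 - 1616 = -1615309/17 - 1616 = -1642781/17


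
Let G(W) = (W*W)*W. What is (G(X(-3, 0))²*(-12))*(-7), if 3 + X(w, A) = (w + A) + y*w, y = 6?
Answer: 16052649984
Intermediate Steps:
X(w, A) = -3 + A + 7*w (X(w, A) = -3 + ((w + A) + 6*w) = -3 + ((A + w) + 6*w) = -3 + (A + 7*w) = -3 + A + 7*w)
G(W) = W³ (G(W) = W²*W = W³)
(G(X(-3, 0))²*(-12))*(-7) = (((-3 + 0 + 7*(-3))³)²*(-12))*(-7) = (((-3 + 0 - 21)³)²*(-12))*(-7) = (((-24)³)²*(-12))*(-7) = ((-13824)²*(-12))*(-7) = (191102976*(-12))*(-7) = -2293235712*(-7) = 16052649984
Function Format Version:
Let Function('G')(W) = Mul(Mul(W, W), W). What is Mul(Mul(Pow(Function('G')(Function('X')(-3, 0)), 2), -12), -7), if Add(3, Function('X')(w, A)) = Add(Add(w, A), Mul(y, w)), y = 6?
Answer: 16052649984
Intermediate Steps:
Function('X')(w, A) = Add(-3, A, Mul(7, w)) (Function('X')(w, A) = Add(-3, Add(Add(w, A), Mul(6, w))) = Add(-3, Add(Add(A, w), Mul(6, w))) = Add(-3, Add(A, Mul(7, w))) = Add(-3, A, Mul(7, w)))
Function('G')(W) = Pow(W, 3) (Function('G')(W) = Mul(Pow(W, 2), W) = Pow(W, 3))
Mul(Mul(Pow(Function('G')(Function('X')(-3, 0)), 2), -12), -7) = Mul(Mul(Pow(Pow(Add(-3, 0, Mul(7, -3)), 3), 2), -12), -7) = Mul(Mul(Pow(Pow(Add(-3, 0, -21), 3), 2), -12), -7) = Mul(Mul(Pow(Pow(-24, 3), 2), -12), -7) = Mul(Mul(Pow(-13824, 2), -12), -7) = Mul(Mul(191102976, -12), -7) = Mul(-2293235712, -7) = 16052649984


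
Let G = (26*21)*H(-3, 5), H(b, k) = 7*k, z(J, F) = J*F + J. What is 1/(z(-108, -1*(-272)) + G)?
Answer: -1/10374 ≈ -9.6395e-5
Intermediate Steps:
z(J, F) = J + F*J (z(J, F) = F*J + J = J + F*J)
G = 19110 (G = (26*21)*(7*5) = 546*35 = 19110)
1/(z(-108, -1*(-272)) + G) = 1/(-108*(1 - 1*(-272)) + 19110) = 1/(-108*(1 + 272) + 19110) = 1/(-108*273 + 19110) = 1/(-29484 + 19110) = 1/(-10374) = -1/10374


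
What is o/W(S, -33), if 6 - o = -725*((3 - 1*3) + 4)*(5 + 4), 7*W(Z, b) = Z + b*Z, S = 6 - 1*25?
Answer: 4809/16 ≈ 300.56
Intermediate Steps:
S = -19 (S = 6 - 25 = -19)
W(Z, b) = Z/7 + Z*b/7 (W(Z, b) = (Z + b*Z)/7 = (Z + Z*b)/7 = Z/7 + Z*b/7)
o = 26106 (o = 6 - (-725)*((3 - 1*3) + 4)*(5 + 4) = 6 - (-725)*((3 - 3) + 4)*9 = 6 - (-725)*(0 + 4)*9 = 6 - (-725)*4*9 = 6 - (-725)*36 = 6 - 1*(-26100) = 6 + 26100 = 26106)
o/W(S, -33) = 26106/(((⅐)*(-19)*(1 - 33))) = 26106/(((⅐)*(-19)*(-32))) = 26106/(608/7) = 26106*(7/608) = 4809/16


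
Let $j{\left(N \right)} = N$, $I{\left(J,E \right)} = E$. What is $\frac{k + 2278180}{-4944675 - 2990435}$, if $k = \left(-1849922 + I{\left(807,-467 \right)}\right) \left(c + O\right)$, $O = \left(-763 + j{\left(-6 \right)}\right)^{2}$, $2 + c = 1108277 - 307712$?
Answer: $\frac{1287799290128}{3967555} \approx 3.2458 \cdot 10^{5}$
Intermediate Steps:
$c = 800563$ ($c = -2 + \left(1108277 - 307712\right) = -2 + 800565 = 800563$)
$O = 591361$ ($O = \left(-763 - 6\right)^{2} = \left(-769\right)^{2} = 591361$)
$k = -2575600858436$ ($k = \left(-1849922 - 467\right) \left(800563 + 591361\right) = \left(-1850389\right) 1391924 = -2575600858436$)
$\frac{k + 2278180}{-4944675 - 2990435} = \frac{-2575600858436 + 2278180}{-4944675 - 2990435} = - \frac{2575598580256}{-7935110} = \left(-2575598580256\right) \left(- \frac{1}{7935110}\right) = \frac{1287799290128}{3967555}$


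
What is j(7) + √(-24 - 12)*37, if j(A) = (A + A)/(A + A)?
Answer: 1 + 222*I ≈ 1.0 + 222.0*I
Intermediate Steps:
j(A) = 1 (j(A) = (2*A)/((2*A)) = (2*A)*(1/(2*A)) = 1)
j(7) + √(-24 - 12)*37 = 1 + √(-24 - 12)*37 = 1 + √(-36)*37 = 1 + (6*I)*37 = 1 + 222*I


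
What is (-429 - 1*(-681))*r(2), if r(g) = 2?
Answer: 504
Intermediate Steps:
(-429 - 1*(-681))*r(2) = (-429 - 1*(-681))*2 = (-429 + 681)*2 = 252*2 = 504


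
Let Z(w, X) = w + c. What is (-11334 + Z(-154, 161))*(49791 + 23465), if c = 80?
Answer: -835704448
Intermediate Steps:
Z(w, X) = 80 + w (Z(w, X) = w + 80 = 80 + w)
(-11334 + Z(-154, 161))*(49791 + 23465) = (-11334 + (80 - 154))*(49791 + 23465) = (-11334 - 74)*73256 = -11408*73256 = -835704448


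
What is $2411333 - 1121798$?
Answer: $1289535$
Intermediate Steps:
$2411333 - 1121798 = 1289535$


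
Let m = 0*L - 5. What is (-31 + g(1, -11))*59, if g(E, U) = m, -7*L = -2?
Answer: -2124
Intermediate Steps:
L = 2/7 (L = -⅐*(-2) = 2/7 ≈ 0.28571)
m = -5 (m = 0*(2/7) - 5 = 0 - 5 = -5)
g(E, U) = -5
(-31 + g(1, -11))*59 = (-31 - 5)*59 = -36*59 = -2124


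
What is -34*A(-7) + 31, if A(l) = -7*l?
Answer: -1635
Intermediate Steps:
-34*A(-7) + 31 = -(-238)*(-7) + 31 = -34*49 + 31 = -1666 + 31 = -1635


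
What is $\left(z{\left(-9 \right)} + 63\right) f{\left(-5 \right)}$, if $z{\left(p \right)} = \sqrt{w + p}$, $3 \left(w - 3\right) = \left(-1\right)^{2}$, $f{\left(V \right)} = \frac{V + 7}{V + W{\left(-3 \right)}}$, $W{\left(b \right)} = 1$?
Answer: $- \frac{63}{2} - \frac{i \sqrt{51}}{6} \approx -31.5 - 1.1902 i$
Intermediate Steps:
$f{\left(V \right)} = \frac{7 + V}{1 + V}$ ($f{\left(V \right)} = \frac{V + 7}{V + 1} = \frac{7 + V}{1 + V}$)
$w = \frac{10}{3}$ ($w = 3 + \frac{\left(-1\right)^{2}}{3} = 3 + \frac{1}{3} \cdot 1 = 3 + \frac{1}{3} = \frac{10}{3} \approx 3.3333$)
$z{\left(p \right)} = \sqrt{\frac{10}{3} + p}$
$\left(z{\left(-9 \right)} + 63\right) f{\left(-5 \right)} = \left(\frac{\sqrt{30 + 9 \left(-9\right)}}{3} + 63\right) \frac{7 - 5}{1 - 5} = \left(\frac{\sqrt{30 - 81}}{3} + 63\right) \frac{1}{-4} \cdot 2 = \left(\frac{\sqrt{-51}}{3} + 63\right) \left(\left(- \frac{1}{4}\right) 2\right) = \left(\frac{i \sqrt{51}}{3} + 63\right) \left(- \frac{1}{2}\right) = \left(63 + \frac{i \sqrt{51}}{3}\right) \left(- \frac{1}{2}\right) = - \frac{63}{2} - \frac{i \sqrt{51}}{6}$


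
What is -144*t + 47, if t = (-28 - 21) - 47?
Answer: 13871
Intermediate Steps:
t = -96 (t = -49 - 47 = -96)
-144*t + 47 = -144*(-96) + 47 = 13824 + 47 = 13871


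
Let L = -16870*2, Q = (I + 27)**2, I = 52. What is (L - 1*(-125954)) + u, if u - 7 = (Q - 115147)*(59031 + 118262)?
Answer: -19308179237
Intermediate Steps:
Q = 6241 (Q = (52 + 27)**2 = 79**2 = 6241)
L = -33740
u = -19308271451 (u = 7 + (6241 - 115147)*(59031 + 118262) = 7 - 108906*177293 = 7 - 19308271458 = -19308271451)
(L - 1*(-125954)) + u = (-33740 - 1*(-125954)) - 19308271451 = (-33740 + 125954) - 19308271451 = 92214 - 19308271451 = -19308179237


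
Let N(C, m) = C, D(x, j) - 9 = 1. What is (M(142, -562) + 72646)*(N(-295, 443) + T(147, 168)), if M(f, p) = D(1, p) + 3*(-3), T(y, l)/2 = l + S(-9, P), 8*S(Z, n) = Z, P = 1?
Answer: 11260285/4 ≈ 2.8151e+6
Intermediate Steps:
D(x, j) = 10 (D(x, j) = 9 + 1 = 10)
S(Z, n) = Z/8
T(y, l) = -9/4 + 2*l (T(y, l) = 2*(l + (⅛)*(-9)) = 2*(l - 9/8) = 2*(-9/8 + l) = -9/4 + 2*l)
M(f, p) = 1 (M(f, p) = 10 + 3*(-3) = 10 - 9 = 1)
(M(142, -562) + 72646)*(N(-295, 443) + T(147, 168)) = (1 + 72646)*(-295 + (-9/4 + 2*168)) = 72647*(-295 + (-9/4 + 336)) = 72647*(-295 + 1335/4) = 72647*(155/4) = 11260285/4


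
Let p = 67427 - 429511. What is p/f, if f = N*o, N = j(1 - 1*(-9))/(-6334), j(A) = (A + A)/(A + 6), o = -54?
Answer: -4586880112/135 ≈ -3.3977e+7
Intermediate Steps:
j(A) = 2*A/(6 + A) (j(A) = (2*A)/(6 + A) = 2*A/(6 + A))
p = -362084
N = -5/25336 (N = (2*(1 - 1*(-9))/(6 + (1 - 1*(-9))))/(-6334) = (2*(1 + 9)/(6 + (1 + 9)))*(-1/6334) = (2*10/(6 + 10))*(-1/6334) = (2*10/16)*(-1/6334) = (2*10*(1/16))*(-1/6334) = (5/4)*(-1/6334) = -5/25336 ≈ -0.00019735)
f = 135/12668 (f = -5/25336*(-54) = 135/12668 ≈ 0.010657)
p/f = -362084/135/12668 = -362084*12668/135 = -4586880112/135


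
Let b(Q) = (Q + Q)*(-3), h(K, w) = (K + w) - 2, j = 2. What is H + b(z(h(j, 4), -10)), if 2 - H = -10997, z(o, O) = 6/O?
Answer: 55013/5 ≈ 11003.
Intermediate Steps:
h(K, w) = -2 + K + w
H = 10999 (H = 2 - 1*(-10997) = 2 + 10997 = 10999)
b(Q) = -6*Q (b(Q) = (2*Q)*(-3) = -6*Q)
H + b(z(h(j, 4), -10)) = 10999 - 36/(-10) = 10999 - 36*(-1)/10 = 10999 - 6*(-3/5) = 10999 + 18/5 = 55013/5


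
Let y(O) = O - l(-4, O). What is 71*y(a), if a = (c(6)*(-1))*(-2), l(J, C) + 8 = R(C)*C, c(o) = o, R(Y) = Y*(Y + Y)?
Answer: -243956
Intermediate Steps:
R(Y) = 2*Y² (R(Y) = Y*(2*Y) = 2*Y²)
l(J, C) = -8 + 2*C³ (l(J, C) = -8 + (2*C²)*C = -8 + 2*C³)
a = 12 (a = (6*(-1))*(-2) = -6*(-2) = 12)
y(O) = 8 + O - 2*O³ (y(O) = O - (-8 + 2*O³) = O + (8 - 2*O³) = 8 + O - 2*O³)
71*y(a) = 71*(8 + 12 - 2*12³) = 71*(8 + 12 - 2*1728) = 71*(8 + 12 - 3456) = 71*(-3436) = -243956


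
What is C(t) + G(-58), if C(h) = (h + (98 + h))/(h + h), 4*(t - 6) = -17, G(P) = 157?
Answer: 186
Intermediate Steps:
t = 7/4 (t = 6 + (¼)*(-17) = 6 - 17/4 = 7/4 ≈ 1.7500)
C(h) = (98 + 2*h)/(2*h) (C(h) = (98 + 2*h)/((2*h)) = (98 + 2*h)*(1/(2*h)) = (98 + 2*h)/(2*h))
C(t) + G(-58) = (49 + 7/4)/(7/4) + 157 = (4/7)*(203/4) + 157 = 29 + 157 = 186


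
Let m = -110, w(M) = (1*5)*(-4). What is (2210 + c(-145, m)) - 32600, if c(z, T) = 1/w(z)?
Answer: -607801/20 ≈ -30390.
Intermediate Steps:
w(M) = -20 (w(M) = 5*(-4) = -20)
c(z, T) = -1/20 (c(z, T) = 1/(-20) = -1/20)
(2210 + c(-145, m)) - 32600 = (2210 - 1/20) - 32600 = 44199/20 - 32600 = -607801/20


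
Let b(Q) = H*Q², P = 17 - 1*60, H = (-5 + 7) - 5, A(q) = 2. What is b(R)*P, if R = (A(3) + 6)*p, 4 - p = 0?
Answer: 132096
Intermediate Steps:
p = 4 (p = 4 - 1*0 = 4 + 0 = 4)
H = -3 (H = 2 - 5 = -3)
P = -43 (P = 17 - 60 = -43)
R = 32 (R = (2 + 6)*4 = 8*4 = 32)
b(Q) = -3*Q²
b(R)*P = -3*32²*(-43) = -3*1024*(-43) = -3072*(-43) = 132096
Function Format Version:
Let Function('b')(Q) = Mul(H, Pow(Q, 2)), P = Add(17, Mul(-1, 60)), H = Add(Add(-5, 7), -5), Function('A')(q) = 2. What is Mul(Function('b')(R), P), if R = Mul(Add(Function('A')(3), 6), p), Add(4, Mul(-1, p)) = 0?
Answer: 132096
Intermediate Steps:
p = 4 (p = Add(4, Mul(-1, 0)) = Add(4, 0) = 4)
H = -3 (H = Add(2, -5) = -3)
P = -43 (P = Add(17, -60) = -43)
R = 32 (R = Mul(Add(2, 6), 4) = Mul(8, 4) = 32)
Function('b')(Q) = Mul(-3, Pow(Q, 2))
Mul(Function('b')(R), P) = Mul(Mul(-3, Pow(32, 2)), -43) = Mul(Mul(-3, 1024), -43) = Mul(-3072, -43) = 132096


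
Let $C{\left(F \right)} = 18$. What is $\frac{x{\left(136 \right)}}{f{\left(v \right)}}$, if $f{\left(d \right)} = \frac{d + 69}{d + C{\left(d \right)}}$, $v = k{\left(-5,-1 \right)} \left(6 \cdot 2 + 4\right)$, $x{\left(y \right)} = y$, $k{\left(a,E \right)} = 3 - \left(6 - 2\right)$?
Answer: $\frac{272}{53} \approx 5.1321$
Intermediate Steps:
$k{\left(a,E \right)} = -1$ ($k{\left(a,E \right)} = 3 - \left(6 - 2\right) = 3 - 4 = -1$)
$v = -16$ ($v = - (6 \cdot 2 + 4) = - (12 + 4) = \left(-1\right) 16 = -16$)
$f{\left(d \right)} = \frac{69 + d}{18 + d}$ ($f{\left(d \right)} = \frac{d + 69}{d + 18} = \frac{69 + d}{18 + d}$)
$\frac{x{\left(136 \right)}}{f{\left(v \right)}} = \frac{136}{\frac{1}{18 - 16} \left(69 - 16\right)} = \frac{136}{\frac{1}{2} \cdot 53} = \frac{136}{\frac{53}{2}} = 136 \cdot \frac{2}{53} = \frac{272}{53}$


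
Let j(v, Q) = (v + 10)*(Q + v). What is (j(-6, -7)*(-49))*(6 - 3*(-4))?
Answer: 45864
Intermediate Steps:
j(v, Q) = (10 + v)*(Q + v)
(j(-6, -7)*(-49))*(6 - 3*(-4)) = (((-6)² + 10*(-7) + 10*(-6) - 7*(-6))*(-49))*(6 - 3*(-4)) = ((36 - 70 - 60 + 42)*(-49))*(6 + 12) = -52*(-49)*18 = 2548*18 = 45864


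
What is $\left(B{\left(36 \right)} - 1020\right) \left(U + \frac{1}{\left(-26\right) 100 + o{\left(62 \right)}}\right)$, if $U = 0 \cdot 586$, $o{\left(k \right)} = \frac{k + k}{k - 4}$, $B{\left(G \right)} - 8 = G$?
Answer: $\frac{14152}{37669} \approx 0.37569$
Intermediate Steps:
$B{\left(G \right)} = 8 + G$
$o{\left(k \right)} = \frac{2 k}{-4 + k}$
$U = 0$
$\left(B{\left(36 \right)} - 1020\right) \left(U + \frac{1}{\left(-26\right) 100 + o{\left(62 \right)}}\right) = \left(\left(8 + 36\right) - 1020\right) \left(0 + \frac{1}{\left(-26\right) 100 + 2 \cdot 62 \frac{1}{-4 + 62}}\right) = \left(44 - 1020\right) \left(0 + \frac{1}{-2600 + 2 \cdot 62 \cdot \frac{1}{58}}\right) = - 976 \left(0 + \frac{1}{-2600 + 2 \cdot 62 \cdot \frac{1}{58}}\right) = - 976 \left(0 + \frac{1}{-2600 + \frac{62}{29}}\right) = - 976 \left(0 + \frac{1}{- \frac{75338}{29}}\right) = - 976 \left(0 - \frac{29}{75338}\right) = \left(-976\right) \left(- \frac{29}{75338}\right) = \frac{14152}{37669}$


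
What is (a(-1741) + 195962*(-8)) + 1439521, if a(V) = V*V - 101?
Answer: 2902805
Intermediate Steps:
a(V) = -101 + V**2 (a(V) = V**2 - 101 = -101 + V**2)
(a(-1741) + 195962*(-8)) + 1439521 = ((-101 + (-1741)**2) + 195962*(-8)) + 1439521 = ((-101 + 3031081) - 1567696) + 1439521 = (3030980 - 1567696) + 1439521 = 1463284 + 1439521 = 2902805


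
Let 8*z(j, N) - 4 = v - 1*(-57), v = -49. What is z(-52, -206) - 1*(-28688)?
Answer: 57379/2 ≈ 28690.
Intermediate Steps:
z(j, N) = 3/2 (z(j, N) = ½ + (-49 - 1*(-57))/8 = ½ + (-49 + 57)/8 = ½ + (⅛)*8 = ½ + 1 = 3/2)
z(-52, -206) - 1*(-28688) = 3/2 - 1*(-28688) = 3/2 + 28688 = 57379/2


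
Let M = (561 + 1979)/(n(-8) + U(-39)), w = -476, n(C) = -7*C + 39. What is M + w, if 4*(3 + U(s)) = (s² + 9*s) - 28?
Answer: -70860/151 ≈ -469.27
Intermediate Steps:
U(s) = -10 + s²/4 + 9*s/4 (U(s) = -3 + ((s² + 9*s) - 28)/4 = -3 + (-28 + s² + 9*s)/4 = -3 + (-7 + s²/4 + 9*s/4) = -10 + s²/4 + 9*s/4)
n(C) = 39 - 7*C
M = 1016/151 (M = (561 + 1979)/((39 - 7*(-8)) + (-10 + (¼)*(-39)² + (9/4)*(-39))) = 2540/((39 + 56) + (-10 + (¼)*1521 - 351/4)) = 2540/(95 + (-10 + 1521/4 - 351/4)) = 2540/(95 + 565/2) = 2540/(755/2) = 2540*(2/755) = 1016/151 ≈ 6.7285)
M + w = 1016/151 - 476 = -70860/151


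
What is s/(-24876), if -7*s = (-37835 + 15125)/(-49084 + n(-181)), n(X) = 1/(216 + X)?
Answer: 18925/7122575094 ≈ 2.6570e-6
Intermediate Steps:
s = -113550/1717939 (s = -(-37835 + 15125)/(7*(-49084 + 1/(216 - 181))) = -(-22710)/(7*(-49084 + 1/35)) = -(-22710)/(7*(-1717939/35)) = -(-22710)*(-35)/(7*1717939) = -1/7*794850/1717939 = -113550/1717939 ≈ -0.066097)
s/(-24876) = -113550/1717939/(-24876) = -113550/1717939*(-1/24876) = 18925/7122575094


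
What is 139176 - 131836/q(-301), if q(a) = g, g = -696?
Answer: 24249583/174 ≈ 1.3937e+5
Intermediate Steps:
q(a) = -696
139176 - 131836/q(-301) = 139176 - 131836/(-696) = 139176 - 131836*(-1)/696 = 139176 - 1*(-32959/174) = 139176 + 32959/174 = 24249583/174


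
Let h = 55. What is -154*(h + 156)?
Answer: -32494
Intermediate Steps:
-154*(h + 156) = -154*(55 + 156) = -154*211 = -32494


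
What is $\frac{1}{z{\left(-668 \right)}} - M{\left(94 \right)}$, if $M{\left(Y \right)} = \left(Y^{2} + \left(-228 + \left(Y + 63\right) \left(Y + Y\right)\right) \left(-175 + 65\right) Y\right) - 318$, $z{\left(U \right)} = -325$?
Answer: $\frac{98419555649}{325} \approx 3.0283 \cdot 10^{8}$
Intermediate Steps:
$M{\left(Y \right)} = -318 + Y^{2} + Y \left(25080 - 220 Y \left(63 + Y\right)\right)$ ($M{\left(Y \right)} = \left(Y^{2} + \left(-228 + \left(63 + Y\right) 2 Y\right) \left(-110\right) Y\right) - 318 = \left(Y^{2} + \left(-228 + 2 Y \left(63 + Y\right)\right) \left(-110\right) Y\right) - 318 = \left(Y^{2} + \left(25080 - 220 Y \left(63 + Y\right)\right) Y\right) - 318 = \left(Y^{2} + Y \left(25080 - 220 Y \left(63 + Y\right)\right)\right) - 318 = -318 + Y^{2} + Y \left(25080 - 220 Y \left(63 + Y\right)\right)$)
$\frac{1}{z{\left(-668 \right)}} - M{\left(94 \right)} = \frac{1}{-325} - \left(-318 - 13859 \cdot 94^{2} - 220 \cdot 94^{3} + 25080 \cdot 94\right) = - \frac{1}{325} - \left(-318 - 122458124 - 182728480 + 2357520\right) = - \frac{1}{325} - -302829402 = - \frac{1}{325} + 302829402 = \frac{98419555649}{325}$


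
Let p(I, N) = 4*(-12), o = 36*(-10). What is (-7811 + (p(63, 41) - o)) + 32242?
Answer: 24743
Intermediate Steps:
o = -360
p(I, N) = -48
(-7811 + (p(63, 41) - o)) + 32242 = (-7811 + (-48 - 1*(-360))) + 32242 = (-7811 + (-48 + 360)) + 32242 = (-7811 + 312) + 32242 = -7499 + 32242 = 24743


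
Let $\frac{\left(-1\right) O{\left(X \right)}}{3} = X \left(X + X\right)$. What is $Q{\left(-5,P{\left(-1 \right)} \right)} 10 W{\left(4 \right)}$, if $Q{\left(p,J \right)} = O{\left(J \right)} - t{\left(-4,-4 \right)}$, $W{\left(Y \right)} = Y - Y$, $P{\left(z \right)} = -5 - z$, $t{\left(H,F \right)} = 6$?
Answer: $0$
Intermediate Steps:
$O{\left(X \right)} = - 6 X^{2}$ ($O{\left(X \right)} = - 3 X \left(X + X\right) = - 3 X 2 X = - 3 \cdot 2 X^{2} = - 6 X^{2}$)
$W{\left(Y \right)} = 0$
$Q{\left(p,J \right)} = -6 - 6 J^{2}$ ($Q{\left(p,J \right)} = - 6 J^{2} - 6 = -6 - 6 J^{2}$)
$Q{\left(-5,P{\left(-1 \right)} \right)} 10 W{\left(4 \right)} = \left(-6 - 6 \left(-5 - -1\right)^{2}\right) 10 \cdot 0 = \left(-6 - 6 \left(-5 + 1\right)^{2}\right) 10 \cdot 0 = \left(-6 - 6 \left(-4\right)^{2}\right) 10 \cdot 0 = \left(-6 - 96\right) 10 \cdot 0 = \left(-102\right) 10 \cdot 0 = \left(-1020\right) 0 = 0$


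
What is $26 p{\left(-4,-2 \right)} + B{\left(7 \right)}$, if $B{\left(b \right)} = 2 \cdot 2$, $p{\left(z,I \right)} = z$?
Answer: $-100$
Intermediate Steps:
$B{\left(b \right)} = 4$
$26 p{\left(-4,-2 \right)} + B{\left(7 \right)} = 26 \left(-4\right) + 4 = -104 + 4 = -100$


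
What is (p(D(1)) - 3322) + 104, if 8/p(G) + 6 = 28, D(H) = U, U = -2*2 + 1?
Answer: -35394/11 ≈ -3217.6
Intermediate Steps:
U = -3 (U = -4 + 1 = -3)
D(H) = -3
p(G) = 4/11 (p(G) = 8/(-6 + 28) = 8/22 = 8*(1/22) = 4/11)
(p(D(1)) - 3322) + 104 = (4/11 - 3322) + 104 = -36538/11 + 104 = -35394/11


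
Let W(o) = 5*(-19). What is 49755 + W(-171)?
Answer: 49660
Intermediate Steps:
W(o) = -95
49755 + W(-171) = 49755 - 95 = 49660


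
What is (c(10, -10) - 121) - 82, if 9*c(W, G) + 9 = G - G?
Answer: -204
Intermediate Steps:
c(W, G) = -1 (c(W, G) = -1 + (G - G)/9 = -1 + (1/9)*0 = -1 + 0 = -1)
(c(10, -10) - 121) - 82 = (-1 - 121) - 82 = -122 - 82 = -204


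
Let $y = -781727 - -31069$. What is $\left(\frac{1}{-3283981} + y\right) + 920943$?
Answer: $\frac{559212704584}{3283981} \approx 1.7029 \cdot 10^{5}$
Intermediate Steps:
$y = -750658$ ($y = -781727 + 31069 = -750658$)
$\left(\frac{1}{-3283981} + y\right) + 920943 = \left(\frac{1}{-3283981} - 750658\right) + 920943 = \left(- \frac{1}{3283981} - 750658\right) + 920943 = - \frac{2465146609499}{3283981} + 920943 = \frac{559212704584}{3283981}$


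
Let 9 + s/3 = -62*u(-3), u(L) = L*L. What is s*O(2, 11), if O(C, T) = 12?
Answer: -20412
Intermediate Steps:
u(L) = L**2
s = -1701 (s = -27 + 3*(-62*(-3)**2) = -27 + 3*(-62*9) = -27 + 3*(-558) = -27 - 1674 = -1701)
s*O(2, 11) = -1701*12 = -20412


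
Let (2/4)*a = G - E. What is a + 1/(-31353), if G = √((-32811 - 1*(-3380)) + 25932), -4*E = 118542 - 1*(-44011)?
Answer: 5096524207/62706 + 2*I*√3499 ≈ 81277.0 + 118.3*I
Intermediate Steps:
E = -162553/4 (E = -(118542 - 1*(-44011))/4 = -(118542 + 44011)/4 = -¼*162553 = -162553/4 ≈ -40638.)
G = I*√3499 (G = √((-32811 + 3380) + 25932) = √(-29431 + 25932) = √(-3499) = I*√3499 ≈ 59.152*I)
a = 162553/2 + 2*I*√3499 (a = 2*(I*√3499 - 1*(-162553/4)) = 2*(I*√3499 + 162553/4) = 2*(162553/4 + I*√3499) = 162553/2 + 2*I*√3499 ≈ 81277.0 + 118.3*I)
a + 1/(-31353) = (162553/2 + 2*I*√3499) + 1/(-31353) = (162553/2 + 2*I*√3499) - 1/31353 = 5096524207/62706 + 2*I*√3499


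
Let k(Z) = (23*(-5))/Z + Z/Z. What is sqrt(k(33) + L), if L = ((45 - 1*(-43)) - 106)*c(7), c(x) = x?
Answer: 4*I*sqrt(8745)/33 ≈ 11.335*I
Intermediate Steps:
k(Z) = 1 - 115/Z (k(Z) = -115/Z + 1 = 1 - 115/Z)
L = -126 (L = ((45 - 1*(-43)) - 106)*7 = ((45 + 43) - 106)*7 = (88 - 106)*7 = -18*7 = -126)
sqrt(k(33) + L) = sqrt((-115 + 33)/33 - 126) = sqrt((1/33)*(-82) - 126) = sqrt(-82/33 - 126) = sqrt(-4240/33) = 4*I*sqrt(8745)/33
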